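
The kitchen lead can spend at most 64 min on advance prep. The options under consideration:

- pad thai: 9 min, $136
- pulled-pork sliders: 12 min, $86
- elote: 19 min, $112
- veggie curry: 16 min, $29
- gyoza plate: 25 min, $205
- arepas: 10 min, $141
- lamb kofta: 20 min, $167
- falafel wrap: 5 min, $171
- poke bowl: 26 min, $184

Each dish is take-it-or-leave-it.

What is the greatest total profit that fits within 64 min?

Ranking by ratio (profit/min): falafel wrap 34.20, pad thai 15.11, arepas 14.10, lamb kofta 8.35.
A density-first pass picks pad thai + pulled-pork sliders + arepas + lamb kofta + falafel wrap — 701 at 56 min.
The 20 min tied up in lamb kofta is better spent on gyoza plate — total rises to 739 (61 min).
Runner-up pad thai + elote + arepas + lamb kofta + falafel wrap tops out at 727.

739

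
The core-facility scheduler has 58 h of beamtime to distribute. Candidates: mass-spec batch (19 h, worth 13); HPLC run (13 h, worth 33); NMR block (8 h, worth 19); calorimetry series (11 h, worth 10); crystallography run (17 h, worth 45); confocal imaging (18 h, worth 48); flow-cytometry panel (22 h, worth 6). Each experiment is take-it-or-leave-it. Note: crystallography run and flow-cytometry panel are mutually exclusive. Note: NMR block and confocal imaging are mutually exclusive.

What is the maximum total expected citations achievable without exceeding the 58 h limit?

126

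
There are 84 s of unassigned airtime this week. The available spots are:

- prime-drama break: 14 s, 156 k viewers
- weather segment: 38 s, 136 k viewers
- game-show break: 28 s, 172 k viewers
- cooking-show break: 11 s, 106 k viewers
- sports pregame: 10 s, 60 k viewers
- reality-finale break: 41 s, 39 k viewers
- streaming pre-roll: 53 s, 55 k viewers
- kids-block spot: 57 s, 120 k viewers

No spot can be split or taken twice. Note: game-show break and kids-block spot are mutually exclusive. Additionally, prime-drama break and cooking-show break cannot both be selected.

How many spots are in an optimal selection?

3

Optimal total is 464.
prime-drama break + weather segment + game-show break hits 464 at 80 s.
All optima have 3 spots.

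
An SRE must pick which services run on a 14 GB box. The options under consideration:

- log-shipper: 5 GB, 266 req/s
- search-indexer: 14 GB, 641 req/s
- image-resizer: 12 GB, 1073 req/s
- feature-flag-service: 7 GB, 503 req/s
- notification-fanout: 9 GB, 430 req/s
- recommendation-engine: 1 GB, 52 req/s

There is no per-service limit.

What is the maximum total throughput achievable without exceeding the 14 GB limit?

Ranking by ratio (throughput/GB): image-resizer 89.42, feature-flag-service 71.86, log-shipper 53.20.
The ratio ordering already packs tightly: image-resizer + 2×recommendation-engine, 14 GB, 1177.
That's the maximum — no swap from here does better than 1177.

1177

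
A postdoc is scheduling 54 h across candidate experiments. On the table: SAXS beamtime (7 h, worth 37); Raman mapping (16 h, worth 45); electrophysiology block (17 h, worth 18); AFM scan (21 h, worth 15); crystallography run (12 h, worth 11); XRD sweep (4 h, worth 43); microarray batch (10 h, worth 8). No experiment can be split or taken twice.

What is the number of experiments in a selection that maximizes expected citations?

5

The maximum expected citations within 54 h is 151.
One optimal bundle: SAXS beamtime + Raman mapping + electrophysiology block + XRD sweep + microarray batch (54 h).
Every optimal selection uses 5 experiments.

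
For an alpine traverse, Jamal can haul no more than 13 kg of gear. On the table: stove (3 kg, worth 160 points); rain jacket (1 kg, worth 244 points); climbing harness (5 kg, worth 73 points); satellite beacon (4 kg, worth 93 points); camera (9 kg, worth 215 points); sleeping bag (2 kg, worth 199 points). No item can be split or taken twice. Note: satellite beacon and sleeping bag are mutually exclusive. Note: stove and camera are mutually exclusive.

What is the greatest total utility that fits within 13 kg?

676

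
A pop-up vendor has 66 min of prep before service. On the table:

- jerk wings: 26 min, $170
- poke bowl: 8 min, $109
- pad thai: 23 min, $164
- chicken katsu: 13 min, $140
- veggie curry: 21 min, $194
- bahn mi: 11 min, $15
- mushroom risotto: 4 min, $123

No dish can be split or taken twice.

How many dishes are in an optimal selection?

4

The maximum profit within 66 min is 627.
jerk wings + chicken katsu + veggie curry + mushroom risotto hits 627 at 64 min.
Any selection reaching 627 contains exactly 4 dishes.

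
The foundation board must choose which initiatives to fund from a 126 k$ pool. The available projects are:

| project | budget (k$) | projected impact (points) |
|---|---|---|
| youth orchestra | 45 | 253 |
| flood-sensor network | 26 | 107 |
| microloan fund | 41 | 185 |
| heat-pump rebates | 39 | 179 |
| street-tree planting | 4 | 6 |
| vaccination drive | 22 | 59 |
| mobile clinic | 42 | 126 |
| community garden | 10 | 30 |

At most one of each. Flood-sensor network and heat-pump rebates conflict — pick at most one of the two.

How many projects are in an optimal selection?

3

Optimal total is 617.
youth orchestra + microloan fund + heat-pump rebates hits 617 at 125 k$.
Every optimal selection uses 3 projects.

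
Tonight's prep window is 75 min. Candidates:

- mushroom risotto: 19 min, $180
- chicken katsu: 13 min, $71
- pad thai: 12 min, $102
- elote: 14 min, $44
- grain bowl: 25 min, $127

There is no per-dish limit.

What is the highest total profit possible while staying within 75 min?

666

The ratio heuristic lands on 3×mushroom risotto + pad thai (642) but leaves 6 min idle.
Replace mushroom risotto with 2×pad thai: the trade gains 24 net, giving 666 at 74 min.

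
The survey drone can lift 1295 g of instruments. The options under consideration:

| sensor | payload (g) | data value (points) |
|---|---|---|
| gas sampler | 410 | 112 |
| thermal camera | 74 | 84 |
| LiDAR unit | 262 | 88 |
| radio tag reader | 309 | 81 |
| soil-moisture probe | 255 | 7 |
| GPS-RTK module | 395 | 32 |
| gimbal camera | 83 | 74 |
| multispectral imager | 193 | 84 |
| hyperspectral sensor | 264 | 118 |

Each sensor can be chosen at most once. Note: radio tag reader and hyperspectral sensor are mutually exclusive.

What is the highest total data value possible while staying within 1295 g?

560

Taking gas sampler + thermal camera + LiDAR unit + gimbal camera + multispectral imager + hyperspectral sensor: 1286 g used, 560 in data value.
Runner-up gas sampler + thermal camera + LiDAR unit + multispectral imager + hyperspectral sensor tops out at 486.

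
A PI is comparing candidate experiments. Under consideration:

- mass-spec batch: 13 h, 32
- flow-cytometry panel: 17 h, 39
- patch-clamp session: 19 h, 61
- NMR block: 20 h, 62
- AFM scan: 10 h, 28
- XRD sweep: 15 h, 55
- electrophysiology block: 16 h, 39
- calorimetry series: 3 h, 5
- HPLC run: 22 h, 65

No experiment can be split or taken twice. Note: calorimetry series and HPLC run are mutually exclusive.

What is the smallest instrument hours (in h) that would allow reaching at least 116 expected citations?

34

Need the lightest bundle worth ≥ 116.
Taking patch-clamp session + XRD sweep gives 116 (≥ 116) for 34 h.
Any bundle with less than 34 h falls short of 116.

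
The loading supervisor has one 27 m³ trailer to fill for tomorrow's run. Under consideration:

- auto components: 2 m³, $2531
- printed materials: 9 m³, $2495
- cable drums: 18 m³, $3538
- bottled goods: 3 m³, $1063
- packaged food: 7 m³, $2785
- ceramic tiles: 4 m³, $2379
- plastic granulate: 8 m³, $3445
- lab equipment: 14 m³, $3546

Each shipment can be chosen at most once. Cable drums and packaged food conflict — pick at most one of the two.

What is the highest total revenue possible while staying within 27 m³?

12203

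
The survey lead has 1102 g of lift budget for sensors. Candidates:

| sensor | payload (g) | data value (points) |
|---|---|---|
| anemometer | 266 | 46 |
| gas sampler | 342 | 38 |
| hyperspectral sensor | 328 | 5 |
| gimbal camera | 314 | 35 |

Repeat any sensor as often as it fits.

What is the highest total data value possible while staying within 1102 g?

184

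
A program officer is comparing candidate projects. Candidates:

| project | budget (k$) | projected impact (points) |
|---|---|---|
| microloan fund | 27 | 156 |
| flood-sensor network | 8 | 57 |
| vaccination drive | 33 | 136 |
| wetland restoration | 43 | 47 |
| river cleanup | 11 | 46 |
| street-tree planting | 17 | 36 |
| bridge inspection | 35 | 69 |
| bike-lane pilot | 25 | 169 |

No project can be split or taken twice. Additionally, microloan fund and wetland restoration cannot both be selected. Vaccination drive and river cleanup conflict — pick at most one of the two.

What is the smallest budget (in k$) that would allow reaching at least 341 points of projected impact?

Minimise k$ subject to total projected impact ≥ 341.
microloan fund + flood-sensor network + bike-lane pilot: 382 projected impact at 60 k$.
No combination under 60 k$ hits 341.

60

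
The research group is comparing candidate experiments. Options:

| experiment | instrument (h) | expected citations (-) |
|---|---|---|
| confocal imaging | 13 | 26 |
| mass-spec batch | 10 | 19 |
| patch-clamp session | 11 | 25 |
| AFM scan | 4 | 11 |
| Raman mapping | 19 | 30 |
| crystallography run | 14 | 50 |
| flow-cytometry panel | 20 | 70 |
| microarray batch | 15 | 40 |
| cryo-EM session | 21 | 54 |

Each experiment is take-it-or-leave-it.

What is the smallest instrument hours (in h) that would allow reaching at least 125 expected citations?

Need the lightest bundle worth ≥ 125.
Taking AFM scan + crystallography run + flow-cytometry panel gives 131 (≥ 125) for 38 h.
No combination under 38 h hits 125.

38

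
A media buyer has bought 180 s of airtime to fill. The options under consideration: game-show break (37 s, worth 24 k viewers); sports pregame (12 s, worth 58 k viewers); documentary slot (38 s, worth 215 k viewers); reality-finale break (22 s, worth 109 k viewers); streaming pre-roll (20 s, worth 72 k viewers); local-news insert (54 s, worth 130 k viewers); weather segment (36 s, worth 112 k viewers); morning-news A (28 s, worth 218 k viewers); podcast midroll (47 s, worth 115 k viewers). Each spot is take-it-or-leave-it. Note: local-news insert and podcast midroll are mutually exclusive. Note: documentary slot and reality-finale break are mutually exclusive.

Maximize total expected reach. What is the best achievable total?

747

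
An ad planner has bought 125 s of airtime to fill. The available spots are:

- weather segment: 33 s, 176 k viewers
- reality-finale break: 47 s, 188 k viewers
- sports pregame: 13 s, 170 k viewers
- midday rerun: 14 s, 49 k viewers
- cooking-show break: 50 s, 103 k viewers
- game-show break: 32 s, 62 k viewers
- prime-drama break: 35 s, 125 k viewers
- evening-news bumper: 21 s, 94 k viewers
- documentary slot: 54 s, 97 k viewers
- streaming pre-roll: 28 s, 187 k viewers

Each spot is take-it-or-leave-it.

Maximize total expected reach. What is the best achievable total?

By expected reach per s: sports pregame 13.08, streaming pre-roll 6.68, weather segment 5.33, evening-news bumper 4.48 lead.
Filling by ratio: weather segment + sports pregame + midday rerun + evening-news bumper + streaming pre-roll for 676, with 16 s left unused.
Replace midday rerun and evening-news bumper with reality-finale break: the trade gains 45 net, giving 721 at 121 s.

721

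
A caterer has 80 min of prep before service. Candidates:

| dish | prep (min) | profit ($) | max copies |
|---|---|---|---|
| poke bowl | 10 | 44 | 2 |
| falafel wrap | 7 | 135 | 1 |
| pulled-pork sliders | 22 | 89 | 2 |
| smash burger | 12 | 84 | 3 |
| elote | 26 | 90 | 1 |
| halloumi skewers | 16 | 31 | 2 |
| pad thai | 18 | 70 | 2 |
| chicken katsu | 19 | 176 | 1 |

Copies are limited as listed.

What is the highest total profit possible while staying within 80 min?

Filling by ratio: poke bowl + falafel wrap + 3×smash burger + chicken katsu for 607, with 8 min left unused.
Dropping poke bowl frees 10 min; slotting in pad thai (18 min) lifts the total to 633 at 80 min.
That's the maximum — no swap from here does better than 633.

633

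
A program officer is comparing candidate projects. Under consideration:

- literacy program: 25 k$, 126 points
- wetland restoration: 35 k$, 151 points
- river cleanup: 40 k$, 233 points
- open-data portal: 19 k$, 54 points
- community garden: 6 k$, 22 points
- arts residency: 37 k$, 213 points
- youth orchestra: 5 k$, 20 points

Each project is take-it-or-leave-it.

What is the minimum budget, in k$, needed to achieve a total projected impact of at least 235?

43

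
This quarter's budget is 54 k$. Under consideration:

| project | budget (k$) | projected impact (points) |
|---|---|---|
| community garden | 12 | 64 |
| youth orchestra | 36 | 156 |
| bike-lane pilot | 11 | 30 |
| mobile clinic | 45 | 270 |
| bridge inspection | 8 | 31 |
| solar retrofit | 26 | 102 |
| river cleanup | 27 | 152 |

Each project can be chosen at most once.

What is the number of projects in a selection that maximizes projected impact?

Best achievable projected impact is 301.
mobile clinic + bridge inspection hits 301 at 53 k$.
Any selection reaching 301 contains exactly 2 projects.

2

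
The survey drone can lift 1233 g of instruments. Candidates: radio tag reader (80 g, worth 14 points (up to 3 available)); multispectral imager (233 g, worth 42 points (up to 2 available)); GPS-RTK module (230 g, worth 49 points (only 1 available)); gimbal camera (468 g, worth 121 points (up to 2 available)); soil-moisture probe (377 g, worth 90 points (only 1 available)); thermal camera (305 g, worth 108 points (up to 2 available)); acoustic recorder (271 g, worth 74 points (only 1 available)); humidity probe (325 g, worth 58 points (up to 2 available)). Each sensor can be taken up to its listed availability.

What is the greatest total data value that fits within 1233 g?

355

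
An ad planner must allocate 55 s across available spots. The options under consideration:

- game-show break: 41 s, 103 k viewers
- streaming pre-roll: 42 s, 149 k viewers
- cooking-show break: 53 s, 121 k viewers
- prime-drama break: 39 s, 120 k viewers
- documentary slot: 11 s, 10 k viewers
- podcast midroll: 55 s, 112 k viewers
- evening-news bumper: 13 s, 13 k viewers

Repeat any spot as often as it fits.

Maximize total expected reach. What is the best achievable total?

162

By expected reach per s: streaming pre-roll 3.55, prime-drama break 3.08, game-show break 2.51, cooking-show break 2.28 lead.
Streaming pre-roll + evening-news bumper uses 55 of the 55 s and totals 162.
That's the maximum — no swap from here does better than 162.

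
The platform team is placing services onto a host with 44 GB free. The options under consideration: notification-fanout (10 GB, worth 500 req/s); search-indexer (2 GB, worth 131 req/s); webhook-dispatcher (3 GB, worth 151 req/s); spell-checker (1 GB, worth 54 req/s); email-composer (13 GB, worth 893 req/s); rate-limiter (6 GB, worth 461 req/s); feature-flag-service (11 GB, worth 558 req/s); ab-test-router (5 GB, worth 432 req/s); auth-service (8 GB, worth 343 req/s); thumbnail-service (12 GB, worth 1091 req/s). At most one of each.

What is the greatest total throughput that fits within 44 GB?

3220

The ratio heuristic lands on search-indexer + webhook-dispatcher + spell-checker + email-composer + rate-limiter + ab-test-router + thumbnail-service (3213) but leaves 2 GB idle.
Dropping search-indexer and webhook-dispatcher and spell-checker frees 6 GB; slotting in auth-service (8 GB) lifts the total to 3220 at 44 GB.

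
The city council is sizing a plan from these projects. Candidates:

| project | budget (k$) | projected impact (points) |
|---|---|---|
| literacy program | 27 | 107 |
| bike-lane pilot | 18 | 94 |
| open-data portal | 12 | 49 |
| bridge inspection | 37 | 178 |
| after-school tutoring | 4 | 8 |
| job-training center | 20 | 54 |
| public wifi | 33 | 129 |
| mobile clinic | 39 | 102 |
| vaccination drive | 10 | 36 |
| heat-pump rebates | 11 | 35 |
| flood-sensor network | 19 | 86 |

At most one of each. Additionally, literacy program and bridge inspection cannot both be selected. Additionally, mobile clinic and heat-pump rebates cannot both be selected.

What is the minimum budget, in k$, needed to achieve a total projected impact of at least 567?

129

Need the lightest bundle worth ≥ 567.
Taking bike-lane pilot + open-data portal + bridge inspection + public wifi + vaccination drive + flood-sensor network gives 572 (≥ 567) for 129 k$.
No combination under 129 k$ hits 567.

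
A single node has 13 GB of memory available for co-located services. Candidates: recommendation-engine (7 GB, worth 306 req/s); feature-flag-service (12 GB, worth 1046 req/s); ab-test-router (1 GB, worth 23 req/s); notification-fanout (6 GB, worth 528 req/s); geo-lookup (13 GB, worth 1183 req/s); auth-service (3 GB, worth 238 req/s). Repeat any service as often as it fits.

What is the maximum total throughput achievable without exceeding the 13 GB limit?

Best packing: geo-lookup — 13 GB, 1183 total.
Every other selection either busts 13 GB or fails to beat 1183.

1183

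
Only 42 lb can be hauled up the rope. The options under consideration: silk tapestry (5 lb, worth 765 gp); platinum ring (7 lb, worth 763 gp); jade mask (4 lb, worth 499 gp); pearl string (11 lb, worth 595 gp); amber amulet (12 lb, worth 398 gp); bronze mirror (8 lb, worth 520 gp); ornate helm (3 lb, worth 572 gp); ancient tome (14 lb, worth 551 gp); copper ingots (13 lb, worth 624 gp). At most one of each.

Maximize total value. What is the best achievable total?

3743

A density-first pass picks silk tapestry + platinum ring + jade mask + pearl string + bronze mirror + ornate helm — 3714 at 38 lb.
The 11 lb tied up in pearl string is better spent on copper ingots — total rises to 3743 (40 lb).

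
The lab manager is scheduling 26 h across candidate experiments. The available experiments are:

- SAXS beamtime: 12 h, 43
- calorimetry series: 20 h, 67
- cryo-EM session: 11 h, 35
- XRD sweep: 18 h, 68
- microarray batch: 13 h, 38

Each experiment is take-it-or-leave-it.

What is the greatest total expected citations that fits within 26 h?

81

By expected citations per h: XRD sweep 3.78, SAXS beamtime 3.58, calorimetry series 3.35, cryo-EM session 3.18 lead.
Taking the top-ratio experiments first gives XRD sweep for 68 (18 h).
The 18 h tied up in XRD sweep is better spent on SAXS beamtime + microarray batch — total rises to 81 (25 h).
The closest alternative, SAXS beamtime + cryo-EM session, reaches only 78.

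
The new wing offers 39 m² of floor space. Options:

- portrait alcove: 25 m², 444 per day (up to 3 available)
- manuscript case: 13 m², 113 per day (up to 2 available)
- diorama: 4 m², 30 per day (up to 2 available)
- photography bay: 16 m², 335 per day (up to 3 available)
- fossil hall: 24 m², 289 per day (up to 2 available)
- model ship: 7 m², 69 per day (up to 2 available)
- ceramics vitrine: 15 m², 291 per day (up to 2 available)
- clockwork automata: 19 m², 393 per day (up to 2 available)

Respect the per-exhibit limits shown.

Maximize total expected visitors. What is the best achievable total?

Density check — photography bay 20.94, clockwork automata 20.68, ceramics vitrine 19.40 are the best per m².
A density-first pass picks 2×photography bay + model ship — 739 at 39 m².
The 39 m² tied up in 2×photography bay and model ship is better spent on 2×clockwork automata — total rises to 786 (38 m²).

786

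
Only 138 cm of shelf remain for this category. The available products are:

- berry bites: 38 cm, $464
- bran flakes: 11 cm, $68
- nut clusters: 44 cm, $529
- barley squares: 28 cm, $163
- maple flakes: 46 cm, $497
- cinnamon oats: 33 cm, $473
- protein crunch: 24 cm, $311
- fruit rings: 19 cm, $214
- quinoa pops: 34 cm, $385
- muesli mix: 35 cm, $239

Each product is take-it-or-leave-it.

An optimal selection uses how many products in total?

4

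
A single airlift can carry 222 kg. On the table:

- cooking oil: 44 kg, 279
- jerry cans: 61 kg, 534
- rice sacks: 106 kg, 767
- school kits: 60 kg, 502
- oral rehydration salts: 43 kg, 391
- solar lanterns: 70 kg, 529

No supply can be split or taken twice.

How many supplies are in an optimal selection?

The maximum people served within 222 kg is 1733.
cooking oil + jerry cans + oral rehydration salts + solar lanterns hits 1733 at 218 kg.
Any selection reaching 1733 contains exactly 4 supplies.

4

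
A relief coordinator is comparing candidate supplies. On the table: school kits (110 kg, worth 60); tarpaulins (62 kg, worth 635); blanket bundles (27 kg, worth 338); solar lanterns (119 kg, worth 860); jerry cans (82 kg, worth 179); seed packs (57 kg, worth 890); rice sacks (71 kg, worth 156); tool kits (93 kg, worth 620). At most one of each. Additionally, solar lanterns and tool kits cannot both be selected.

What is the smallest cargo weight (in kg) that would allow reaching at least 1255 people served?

119

Need the lightest bundle worth ≥ 1255.
Taking tarpaulins + seed packs gives 1525 (≥ 1255) for 119 kg.
Below 119 kg the best achievable stays under 1255.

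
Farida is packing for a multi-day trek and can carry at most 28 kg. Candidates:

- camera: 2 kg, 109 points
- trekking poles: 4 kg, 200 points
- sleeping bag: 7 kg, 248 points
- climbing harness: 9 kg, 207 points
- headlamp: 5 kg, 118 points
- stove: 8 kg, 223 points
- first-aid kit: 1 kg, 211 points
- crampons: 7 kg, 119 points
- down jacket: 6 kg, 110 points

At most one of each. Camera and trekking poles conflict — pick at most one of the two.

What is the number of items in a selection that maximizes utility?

5

The maximum utility within 28 kg is 1001.
One optimal bundle: trekking poles + sleeping bag + stove + first-aid kit + crampons (27 kg).
All optima have 5 items.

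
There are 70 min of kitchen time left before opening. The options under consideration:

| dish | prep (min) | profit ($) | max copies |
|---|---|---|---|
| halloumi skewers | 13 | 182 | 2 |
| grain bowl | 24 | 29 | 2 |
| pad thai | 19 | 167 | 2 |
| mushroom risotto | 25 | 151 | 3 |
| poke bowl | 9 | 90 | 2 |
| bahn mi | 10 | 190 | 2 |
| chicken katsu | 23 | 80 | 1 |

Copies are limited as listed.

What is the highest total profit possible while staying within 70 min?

924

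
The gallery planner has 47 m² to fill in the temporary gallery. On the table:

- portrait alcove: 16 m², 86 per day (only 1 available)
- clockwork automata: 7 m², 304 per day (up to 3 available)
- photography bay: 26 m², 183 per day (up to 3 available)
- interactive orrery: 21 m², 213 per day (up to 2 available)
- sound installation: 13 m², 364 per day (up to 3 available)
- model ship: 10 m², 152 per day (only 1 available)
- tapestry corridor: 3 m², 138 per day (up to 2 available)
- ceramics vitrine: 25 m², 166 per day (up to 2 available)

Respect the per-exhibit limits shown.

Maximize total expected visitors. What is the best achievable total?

1640

Density check — tapestry corridor 46.00, clockwork automata 43.43, sound installation 28.00 are the best per m².
Taking the top-ratio exhibits first gives 3×clockwork automata + sound installation + 2×tapestry corridor for 1552 (40 m²).
The 6 m² tied up in 2×tapestry corridor is better spent on sound installation — total rises to 1640 (47 m²).
Nothing else within 47 m² beats 1640.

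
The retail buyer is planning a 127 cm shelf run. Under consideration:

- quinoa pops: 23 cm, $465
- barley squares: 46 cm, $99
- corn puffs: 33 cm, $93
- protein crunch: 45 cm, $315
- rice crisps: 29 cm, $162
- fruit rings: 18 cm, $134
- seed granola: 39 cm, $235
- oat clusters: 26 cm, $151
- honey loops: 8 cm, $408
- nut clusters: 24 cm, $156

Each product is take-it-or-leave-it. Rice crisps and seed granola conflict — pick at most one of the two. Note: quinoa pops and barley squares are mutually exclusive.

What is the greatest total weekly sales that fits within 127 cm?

By weekly sales per cm: honey loops 51.00, quinoa pops 20.22, fruit rings 7.44, protein crunch 7.00 lead.
Filling by ratio: quinoa pops + protein crunch + fruit rings + honey loops + nut clusters for 1478, with 9 cm left unused.
Replace fruit rings with oat clusters: the trade gains 17 net, giving 1495 at 126 cm.

1495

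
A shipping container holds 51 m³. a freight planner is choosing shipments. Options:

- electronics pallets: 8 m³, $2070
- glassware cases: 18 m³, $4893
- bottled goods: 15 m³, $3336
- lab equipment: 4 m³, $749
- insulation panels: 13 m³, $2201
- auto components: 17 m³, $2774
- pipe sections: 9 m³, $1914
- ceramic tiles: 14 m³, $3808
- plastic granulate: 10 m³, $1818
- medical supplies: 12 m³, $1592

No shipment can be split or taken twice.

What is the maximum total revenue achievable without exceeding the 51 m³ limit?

12786

Filling by ratio: electronics pallets + glassware cases + pipe sections + ceramic tiles for 12685, with 2 m³ left unused.
Replace electronics pallets and pipe sections with bottled goods + lab equipment: the trade gains 101 net, giving 12786 at 51 m³.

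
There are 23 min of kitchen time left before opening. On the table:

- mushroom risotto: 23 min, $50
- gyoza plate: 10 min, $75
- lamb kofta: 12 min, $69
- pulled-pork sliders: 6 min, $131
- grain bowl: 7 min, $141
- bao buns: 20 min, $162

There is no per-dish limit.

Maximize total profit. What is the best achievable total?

423

Density check — pulled-pork sliders 21.83, grain bowl 20.14, bao buns 8.10, gyoza plate 7.50 are the best per min.
Greedy by ratio would take 3×pulled-pork sliders: 18 min used, total 393.
The 18 min tied up in 3×pulled-pork sliders is better spent on 3×grain bowl — total rises to 423 (21 min).
Every other selection either busts 23 min or fails to beat 423.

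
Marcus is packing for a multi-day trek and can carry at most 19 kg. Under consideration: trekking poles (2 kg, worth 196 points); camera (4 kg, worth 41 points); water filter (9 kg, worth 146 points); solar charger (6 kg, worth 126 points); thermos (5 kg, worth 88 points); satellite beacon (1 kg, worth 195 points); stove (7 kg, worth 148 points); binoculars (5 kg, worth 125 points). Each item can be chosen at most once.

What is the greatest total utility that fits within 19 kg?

Taking the top-ratio items first gives trekking poles + camera + satellite beacon + stove + binoculars for 705 (19 kg).
The 11 kg tied up in camera and stove is better spent on solar charger + thermos — total rises to 730 (19 kg).

730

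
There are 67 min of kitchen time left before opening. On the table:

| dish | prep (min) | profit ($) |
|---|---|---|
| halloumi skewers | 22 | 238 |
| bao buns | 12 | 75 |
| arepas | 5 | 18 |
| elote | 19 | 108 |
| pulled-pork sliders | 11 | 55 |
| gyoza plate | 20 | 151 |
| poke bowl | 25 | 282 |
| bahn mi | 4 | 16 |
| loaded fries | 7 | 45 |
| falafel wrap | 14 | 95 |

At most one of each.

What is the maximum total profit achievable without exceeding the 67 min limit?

671

Halloumi skewers + gyoza plate + poke bowl uses 67 of the 67 min and totals 671.
Runner-up halloumi skewers + bao buns + poke bowl + loaded fries tops out at 640.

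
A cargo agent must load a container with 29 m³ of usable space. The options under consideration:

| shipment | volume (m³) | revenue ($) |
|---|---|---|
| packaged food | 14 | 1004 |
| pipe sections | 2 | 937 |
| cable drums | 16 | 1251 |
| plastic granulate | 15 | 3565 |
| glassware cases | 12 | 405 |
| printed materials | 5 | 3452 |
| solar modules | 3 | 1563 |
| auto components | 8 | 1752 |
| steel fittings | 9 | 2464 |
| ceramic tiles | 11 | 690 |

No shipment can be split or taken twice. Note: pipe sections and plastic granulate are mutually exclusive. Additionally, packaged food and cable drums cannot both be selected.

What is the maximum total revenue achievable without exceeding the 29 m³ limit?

By revenue per m³: printed materials 690.40, solar modules 521.00, pipe sections 468.50, steel fittings 273.78 lead.
Best packing: pipe sections + printed materials + solar modules + auto components + steel fittings — 27 m³, 10168 total.

10168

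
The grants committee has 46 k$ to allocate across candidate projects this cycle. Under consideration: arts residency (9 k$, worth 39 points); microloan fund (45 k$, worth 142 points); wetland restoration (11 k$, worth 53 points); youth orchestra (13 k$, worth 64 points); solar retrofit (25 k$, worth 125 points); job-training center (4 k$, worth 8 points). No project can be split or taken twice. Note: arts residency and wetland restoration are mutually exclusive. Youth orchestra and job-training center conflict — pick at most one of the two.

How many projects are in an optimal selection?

2

Optimal total is 189.
One optimal bundle: youth orchestra + solar retrofit (38 k$).
Every optimal selection uses 2 projects.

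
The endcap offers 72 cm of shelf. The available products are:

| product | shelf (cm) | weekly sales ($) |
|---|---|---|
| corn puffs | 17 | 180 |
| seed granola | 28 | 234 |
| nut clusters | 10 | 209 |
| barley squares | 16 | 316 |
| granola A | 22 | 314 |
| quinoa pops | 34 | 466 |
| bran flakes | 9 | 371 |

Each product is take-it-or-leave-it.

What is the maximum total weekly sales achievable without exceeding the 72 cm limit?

By weekly sales per cm: bran flakes 41.22, nut clusters 20.90, barley squares 19.75 lead.
Filling by ratio: nut clusters + barley squares + granola A + bran flakes for 1210, with 15 cm left unused.
The 22 cm tied up in granola A is better spent on quinoa pops — total rises to 1362 (69 cm).

1362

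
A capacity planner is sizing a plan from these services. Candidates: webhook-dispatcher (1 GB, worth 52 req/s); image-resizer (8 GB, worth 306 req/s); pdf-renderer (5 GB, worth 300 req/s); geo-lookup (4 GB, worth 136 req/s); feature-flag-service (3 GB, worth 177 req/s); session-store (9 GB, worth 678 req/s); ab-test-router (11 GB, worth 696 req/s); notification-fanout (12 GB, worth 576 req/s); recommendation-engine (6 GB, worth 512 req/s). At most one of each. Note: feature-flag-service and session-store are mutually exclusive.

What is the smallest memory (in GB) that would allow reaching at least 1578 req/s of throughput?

Minimise GB subject to total throughput ≥ 1578.
Taking pdf-renderer + geo-lookup + session-store + recommendation-engine gives 1626 (≥ 1578) for 24 GB.
Below 24 GB the best achievable stays under 1578.

24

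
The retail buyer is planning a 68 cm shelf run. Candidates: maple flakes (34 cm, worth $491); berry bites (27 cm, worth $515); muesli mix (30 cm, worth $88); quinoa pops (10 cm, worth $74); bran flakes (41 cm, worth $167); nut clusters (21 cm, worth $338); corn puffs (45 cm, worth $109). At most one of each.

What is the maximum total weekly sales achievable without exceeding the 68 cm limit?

1006

Density check — berry bites 19.07, nut clusters 16.10, maple flakes 14.44 are the best per cm.
Greedy by ratio would take berry bites + quinoa pops + nut clusters: 58 cm used, total 927.
The 31 cm tied up in quinoa pops and nut clusters is better spent on maple flakes — total rises to 1006 (61 cm).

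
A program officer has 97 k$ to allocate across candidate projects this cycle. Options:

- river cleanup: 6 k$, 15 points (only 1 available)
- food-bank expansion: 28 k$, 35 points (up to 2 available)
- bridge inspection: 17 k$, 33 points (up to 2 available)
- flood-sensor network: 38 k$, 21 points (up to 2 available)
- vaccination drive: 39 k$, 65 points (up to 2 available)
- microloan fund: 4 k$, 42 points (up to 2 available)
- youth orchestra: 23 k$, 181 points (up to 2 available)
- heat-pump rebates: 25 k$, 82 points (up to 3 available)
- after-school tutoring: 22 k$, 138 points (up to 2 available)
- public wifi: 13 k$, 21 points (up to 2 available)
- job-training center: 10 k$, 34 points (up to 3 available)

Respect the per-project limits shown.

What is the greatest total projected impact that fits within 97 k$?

680

A density-first pass picks 2×microloan fund + 2×youth orchestra + after-school tutoring + 2×job-training center — 652 at 96 k$.
Replace microloan fund and 2×job-training center with after-school tutoring: the trade gains 28 net, giving 680 at 94 k$.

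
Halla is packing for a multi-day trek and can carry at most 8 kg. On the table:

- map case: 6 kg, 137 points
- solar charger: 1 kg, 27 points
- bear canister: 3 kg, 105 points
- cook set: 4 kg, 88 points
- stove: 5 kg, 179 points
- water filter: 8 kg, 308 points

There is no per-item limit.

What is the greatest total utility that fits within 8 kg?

308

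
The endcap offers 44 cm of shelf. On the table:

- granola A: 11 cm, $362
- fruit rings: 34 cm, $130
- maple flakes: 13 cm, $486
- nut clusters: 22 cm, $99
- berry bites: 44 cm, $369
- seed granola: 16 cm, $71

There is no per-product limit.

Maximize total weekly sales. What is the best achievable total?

Best packing: 3×maple flakes — 39 cm, 1458 total.

1458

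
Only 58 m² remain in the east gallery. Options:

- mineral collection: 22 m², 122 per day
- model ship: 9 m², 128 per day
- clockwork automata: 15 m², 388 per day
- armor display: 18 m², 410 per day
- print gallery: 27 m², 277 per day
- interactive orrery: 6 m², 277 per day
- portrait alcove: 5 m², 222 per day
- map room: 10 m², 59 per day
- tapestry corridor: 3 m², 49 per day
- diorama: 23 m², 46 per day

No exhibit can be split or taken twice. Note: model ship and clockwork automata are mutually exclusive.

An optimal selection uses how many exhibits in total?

6

The maximum expected visitors within 58 m² is 1405.
clockwork automata + armor display + interactive orrery + portrait alcove + map room + tapestry corridor hits 1405 at 57 m².
Any selection reaching 1405 contains exactly 6 exhibits.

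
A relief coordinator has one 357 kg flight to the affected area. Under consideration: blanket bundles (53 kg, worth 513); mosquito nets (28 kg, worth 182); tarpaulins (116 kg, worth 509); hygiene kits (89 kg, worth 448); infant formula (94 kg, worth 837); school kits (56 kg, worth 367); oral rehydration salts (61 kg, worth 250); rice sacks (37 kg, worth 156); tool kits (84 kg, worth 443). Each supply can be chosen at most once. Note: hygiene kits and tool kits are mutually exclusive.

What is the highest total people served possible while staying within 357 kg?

Greedy by ratio would take blanket bundles + mosquito nets + infant formula + school kits + rice sacks + tool kits: 352 kg used, total 2498.
Dropping tool kits frees 84 kg; slotting in hygiene kits (89 kg) lifts the total to 2503 at 357 kg.
Runner-up blanket bundles + mosquito nets + infant formula + school kits + rice sacks + tool kits tops out at 2498.

2503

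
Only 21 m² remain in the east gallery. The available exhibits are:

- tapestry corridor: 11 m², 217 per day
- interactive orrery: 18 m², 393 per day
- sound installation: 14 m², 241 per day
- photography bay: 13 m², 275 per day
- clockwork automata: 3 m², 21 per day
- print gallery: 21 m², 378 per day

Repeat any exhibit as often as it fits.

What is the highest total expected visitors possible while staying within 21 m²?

414

Density check — interactive orrery 21.83, photography bay 21.15, tapestry corridor 19.73 are the best per m².
Interactive orrery + clockwork automata uses 21 of the 21 m² and totals 414.
Every other selection either busts 21 m² or fails to beat 414.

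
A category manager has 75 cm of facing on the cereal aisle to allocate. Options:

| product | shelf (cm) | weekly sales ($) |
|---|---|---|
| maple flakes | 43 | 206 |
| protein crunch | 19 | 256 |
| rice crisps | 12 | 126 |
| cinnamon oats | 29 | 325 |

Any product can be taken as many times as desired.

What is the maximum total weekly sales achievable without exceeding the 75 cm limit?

Ranking by ratio (weekly sales/cm): protein crunch 13.47, cinnamon oats 11.21, rice crisps 10.50.
Taking 3×protein crunch + rice crisps: 69 cm used, 894 in weekly sales.

894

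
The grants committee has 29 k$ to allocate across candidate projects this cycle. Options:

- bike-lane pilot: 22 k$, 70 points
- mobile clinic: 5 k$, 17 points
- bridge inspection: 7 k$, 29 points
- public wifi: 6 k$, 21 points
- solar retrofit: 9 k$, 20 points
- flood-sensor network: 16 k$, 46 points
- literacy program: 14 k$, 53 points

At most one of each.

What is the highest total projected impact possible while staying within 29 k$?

Ranking by ratio (projected impact/k$): bridge inspection 4.14, literacy program 3.79, public wifi 3.50, mobile clinic 3.40.
The ratio ordering already packs tightly: bridge inspection + public wifi + literacy program, 27 k$, 103.

103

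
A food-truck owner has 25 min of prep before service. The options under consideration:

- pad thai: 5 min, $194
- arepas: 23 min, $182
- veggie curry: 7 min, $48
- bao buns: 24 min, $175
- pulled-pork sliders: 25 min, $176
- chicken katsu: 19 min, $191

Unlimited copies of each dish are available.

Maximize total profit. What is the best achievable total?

970

By profit per min: pad thai 38.80, chicken katsu 10.05, arepas 7.91, bao buns 7.29 lead.
5×pad thai uses 25 of the 25 min and totals 970.
No other feasible combination exceeds 970.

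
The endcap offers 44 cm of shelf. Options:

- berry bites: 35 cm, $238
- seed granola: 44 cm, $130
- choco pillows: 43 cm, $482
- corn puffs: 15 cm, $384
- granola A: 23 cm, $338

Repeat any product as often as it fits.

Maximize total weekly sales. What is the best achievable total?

The ratio ordering already packs tightly: 2×corn puffs, 30 cm, 768.

768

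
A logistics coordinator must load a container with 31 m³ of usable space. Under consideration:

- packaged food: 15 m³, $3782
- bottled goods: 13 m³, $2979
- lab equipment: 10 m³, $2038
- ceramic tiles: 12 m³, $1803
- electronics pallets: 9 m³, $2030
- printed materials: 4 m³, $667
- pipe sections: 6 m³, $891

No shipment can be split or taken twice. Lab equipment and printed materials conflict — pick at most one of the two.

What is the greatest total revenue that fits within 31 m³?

6761

Best packing: packaged food + bottled goods — 28 m³, 6761 total.
An exhaustive check of the 128 subsets confirms 6761.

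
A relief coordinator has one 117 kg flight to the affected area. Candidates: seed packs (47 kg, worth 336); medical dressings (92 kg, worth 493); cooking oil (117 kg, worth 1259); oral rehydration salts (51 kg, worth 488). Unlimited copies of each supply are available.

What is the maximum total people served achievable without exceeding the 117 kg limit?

1259

Density check — cooking oil 10.76, oral rehydration salts 9.57, seed packs 7.15, medical dressings 5.36 are the best per kg.
Taking cooking oil: 117 kg used, 1259 in people served.
That's the maximum — no swap from here does better than 1259.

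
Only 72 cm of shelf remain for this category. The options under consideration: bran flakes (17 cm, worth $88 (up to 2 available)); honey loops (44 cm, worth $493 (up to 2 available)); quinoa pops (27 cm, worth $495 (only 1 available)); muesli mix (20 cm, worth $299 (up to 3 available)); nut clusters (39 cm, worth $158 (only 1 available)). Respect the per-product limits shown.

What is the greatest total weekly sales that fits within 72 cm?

Density check — quinoa pops 18.33, muesli mix 14.95, honey loops 11.20, bran flakes 5.18 are the best per cm.
Quinoa pops + 2×muesli mix uses 67 of the 72 cm and totals 1093.
Nothing else within 72 cm beats 1093.

1093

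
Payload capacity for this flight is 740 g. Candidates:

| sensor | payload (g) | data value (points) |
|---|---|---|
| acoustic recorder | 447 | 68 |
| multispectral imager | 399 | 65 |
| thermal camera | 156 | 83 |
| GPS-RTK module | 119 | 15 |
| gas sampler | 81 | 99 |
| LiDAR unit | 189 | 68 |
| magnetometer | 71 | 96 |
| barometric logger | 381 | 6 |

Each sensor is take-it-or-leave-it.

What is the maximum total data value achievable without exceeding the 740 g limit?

361

Thermal camera + GPS-RTK module + gas sampler + LiDAR unit + magnetometer uses 616 of the 740 g and totals 361.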